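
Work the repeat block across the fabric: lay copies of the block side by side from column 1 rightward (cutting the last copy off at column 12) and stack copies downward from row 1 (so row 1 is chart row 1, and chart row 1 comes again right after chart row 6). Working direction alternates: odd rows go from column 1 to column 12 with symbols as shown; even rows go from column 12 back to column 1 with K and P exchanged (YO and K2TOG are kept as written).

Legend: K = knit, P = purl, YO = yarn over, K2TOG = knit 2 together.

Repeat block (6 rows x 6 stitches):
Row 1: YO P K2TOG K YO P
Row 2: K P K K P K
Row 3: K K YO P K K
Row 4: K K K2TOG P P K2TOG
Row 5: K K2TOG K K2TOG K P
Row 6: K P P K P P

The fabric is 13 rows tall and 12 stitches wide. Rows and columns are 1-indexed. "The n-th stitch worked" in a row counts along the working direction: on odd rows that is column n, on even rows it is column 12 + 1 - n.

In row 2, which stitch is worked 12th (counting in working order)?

Row 2: (2-1) mod 6 = 1, so use chart row 2. Even row -> WS.
Chart row 2 tiled across columns 1-12: K P K K P K K P K K P K
WS row: flip the tiled sequence (start at column 12) and apply K<->P; YO and K2TOG stay.
Row 2 as worked: P K P P K P P K P P K P
Counting 12 along the worked row gives P.

== STITCH ==
P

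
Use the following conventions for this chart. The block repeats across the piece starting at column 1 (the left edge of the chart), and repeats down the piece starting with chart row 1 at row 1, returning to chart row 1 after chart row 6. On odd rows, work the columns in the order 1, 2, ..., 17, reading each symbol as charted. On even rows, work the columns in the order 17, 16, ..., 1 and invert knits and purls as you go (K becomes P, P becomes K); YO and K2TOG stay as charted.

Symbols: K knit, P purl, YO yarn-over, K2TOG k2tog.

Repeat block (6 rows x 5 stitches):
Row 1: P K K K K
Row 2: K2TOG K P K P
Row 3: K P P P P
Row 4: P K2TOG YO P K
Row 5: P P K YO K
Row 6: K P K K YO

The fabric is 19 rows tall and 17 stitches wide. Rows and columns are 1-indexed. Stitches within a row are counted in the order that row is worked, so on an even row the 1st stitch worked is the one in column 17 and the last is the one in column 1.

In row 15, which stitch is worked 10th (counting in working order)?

Stitch:
P

Derivation:
For row 15: chart row = ((15-1) mod 6) + 1 = 3; this is a RS (odd) row.
Chart row 3 tiled across columns 1-17: K P P P P K P P P P K P P P P K P
RS row: no reversal, no swap; stitch n worked = column n.
Counting 10 along the worked row gives P.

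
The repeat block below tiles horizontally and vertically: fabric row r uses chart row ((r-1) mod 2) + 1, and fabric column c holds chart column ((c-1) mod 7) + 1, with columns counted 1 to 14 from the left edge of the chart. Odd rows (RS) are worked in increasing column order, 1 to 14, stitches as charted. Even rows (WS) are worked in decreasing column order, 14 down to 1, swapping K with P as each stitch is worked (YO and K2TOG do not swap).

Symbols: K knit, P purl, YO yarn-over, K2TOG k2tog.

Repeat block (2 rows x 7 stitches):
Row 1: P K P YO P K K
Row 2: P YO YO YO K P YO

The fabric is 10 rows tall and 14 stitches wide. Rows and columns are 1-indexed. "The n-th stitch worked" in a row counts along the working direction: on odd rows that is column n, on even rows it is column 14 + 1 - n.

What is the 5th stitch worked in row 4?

== STITCH ==
YO

Derivation:
Row 4: (4-1) mod 2 = 1, so use chart row 2. Even row -> WS.
Chart row 2 tiled across columns 1-14: P YO YO YO K P YO P YO YO YO K P YO
WS: work from column 14 back to column 1 (reverse the tiled row), swapping K<->P (YO and K2TOG unchanged).
Row 4 as worked: YO K P YO YO YO K YO K P YO YO YO K
The 5th stitch worked is YO.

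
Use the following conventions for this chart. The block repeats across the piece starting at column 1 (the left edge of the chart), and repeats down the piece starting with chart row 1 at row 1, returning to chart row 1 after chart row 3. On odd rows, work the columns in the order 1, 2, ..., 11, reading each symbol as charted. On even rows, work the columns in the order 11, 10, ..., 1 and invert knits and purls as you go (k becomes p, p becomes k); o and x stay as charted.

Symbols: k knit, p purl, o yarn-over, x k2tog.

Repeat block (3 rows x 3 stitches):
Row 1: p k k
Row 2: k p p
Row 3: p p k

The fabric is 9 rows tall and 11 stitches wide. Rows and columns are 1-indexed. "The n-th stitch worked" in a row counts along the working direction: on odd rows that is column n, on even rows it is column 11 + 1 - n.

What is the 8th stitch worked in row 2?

Row 2: (2-1) mod 3 = 1, so use chart row 2. Even row -> WS.
Chart row 2 tiled across columns 1-11: k p p k p p k p p k p
Wrong side: read the tiled row from column 11 down to 1 and exchange k with p (leave o, x).
Row 2 as worked: k p k k p k k p k k p
The 8th stitch worked is p.

Stitch:
p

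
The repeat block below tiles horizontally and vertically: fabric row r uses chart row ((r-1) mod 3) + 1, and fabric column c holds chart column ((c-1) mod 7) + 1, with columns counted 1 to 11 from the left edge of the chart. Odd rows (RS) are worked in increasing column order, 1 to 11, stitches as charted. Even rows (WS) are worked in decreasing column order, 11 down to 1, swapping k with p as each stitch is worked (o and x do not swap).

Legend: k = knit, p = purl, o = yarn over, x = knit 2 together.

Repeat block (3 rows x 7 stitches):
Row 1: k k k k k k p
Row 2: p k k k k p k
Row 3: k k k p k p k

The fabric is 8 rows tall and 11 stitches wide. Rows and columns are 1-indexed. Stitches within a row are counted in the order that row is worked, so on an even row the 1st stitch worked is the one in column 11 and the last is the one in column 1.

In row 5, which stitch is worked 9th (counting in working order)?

Row 5 uses chart row ((5-1) mod 3)+1 = 2. Row 5 is odd, so RS.
Chart row 2 tiled across columns 1-11: p k k k k p k p k k k
RS: work column 1 to column 11, symbols as charted — the tiled row is the row as worked.
Counting 9 along the worked row gives k.

Result:
k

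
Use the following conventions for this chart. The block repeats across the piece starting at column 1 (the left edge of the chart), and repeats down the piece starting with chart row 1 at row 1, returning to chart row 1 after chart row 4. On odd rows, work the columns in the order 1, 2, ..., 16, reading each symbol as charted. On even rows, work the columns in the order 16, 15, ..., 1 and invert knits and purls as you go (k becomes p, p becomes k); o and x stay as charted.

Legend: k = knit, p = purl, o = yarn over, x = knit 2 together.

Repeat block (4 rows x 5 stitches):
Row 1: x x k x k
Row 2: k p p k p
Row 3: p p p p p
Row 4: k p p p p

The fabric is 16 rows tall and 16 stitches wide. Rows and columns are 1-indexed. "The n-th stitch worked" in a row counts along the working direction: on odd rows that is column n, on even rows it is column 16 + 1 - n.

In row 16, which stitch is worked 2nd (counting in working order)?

Result:
k

Derivation:
Row 16 uses chart row ((16-1) mod 4)+1 = 4. Row 16 is even, so WS.
Chart row 4 tiled across columns 1-16: k p p p p k p p p p k p p p p k
WS: work from column 16 back to column 1 (reverse the tiled row), swapping k<->p (o and x unchanged).
Row 16 as worked: p k k k k p k k k k p k k k k p
Stitch 2 in working order -> k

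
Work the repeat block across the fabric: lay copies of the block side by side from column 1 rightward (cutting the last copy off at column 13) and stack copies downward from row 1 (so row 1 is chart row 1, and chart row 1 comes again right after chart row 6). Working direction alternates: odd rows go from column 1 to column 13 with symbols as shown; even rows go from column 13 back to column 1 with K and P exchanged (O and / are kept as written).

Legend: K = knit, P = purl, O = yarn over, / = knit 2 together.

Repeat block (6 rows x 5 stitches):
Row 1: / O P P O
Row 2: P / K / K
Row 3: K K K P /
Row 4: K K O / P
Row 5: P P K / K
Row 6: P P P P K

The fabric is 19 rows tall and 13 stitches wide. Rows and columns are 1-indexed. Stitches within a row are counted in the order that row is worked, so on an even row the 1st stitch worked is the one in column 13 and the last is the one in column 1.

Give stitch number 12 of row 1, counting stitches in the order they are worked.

For row 1: chart row = ((1-1) mod 6) + 1 = 1; this is a RS (odd) row.
Chart row 1 tiled across columns 1-13: / O P P O / O P P O / O P
RS: work column 1 to column 13, symbols as charted — the tiled row is the row as worked.
Counting 12 along the worked row gives O.

Stitch:
O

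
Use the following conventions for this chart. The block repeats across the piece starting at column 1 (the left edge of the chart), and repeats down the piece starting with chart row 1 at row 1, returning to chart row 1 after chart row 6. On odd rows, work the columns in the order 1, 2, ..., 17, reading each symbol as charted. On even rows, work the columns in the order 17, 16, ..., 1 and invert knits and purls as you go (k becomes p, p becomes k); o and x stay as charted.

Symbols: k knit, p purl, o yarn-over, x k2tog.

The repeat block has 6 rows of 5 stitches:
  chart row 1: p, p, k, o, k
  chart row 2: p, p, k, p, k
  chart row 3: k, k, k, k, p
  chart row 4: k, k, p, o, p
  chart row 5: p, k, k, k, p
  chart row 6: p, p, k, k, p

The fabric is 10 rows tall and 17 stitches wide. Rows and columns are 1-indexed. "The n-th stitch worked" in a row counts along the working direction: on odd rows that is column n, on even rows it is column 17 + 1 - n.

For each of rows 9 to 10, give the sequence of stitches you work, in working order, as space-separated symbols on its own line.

Row 9: chart row 3, RS - tile across columns 1-17 and work as-is.
Row 10: chart row 4, WS - tiled (columns 1-17): k k p o p k k p o p k k p o p k k; work from column 17 back to 1 with k<->p swapped.

Rows as worked:
k k k k p k k k k p k k k k p k k
p p k o k p p k o k p p k o k p p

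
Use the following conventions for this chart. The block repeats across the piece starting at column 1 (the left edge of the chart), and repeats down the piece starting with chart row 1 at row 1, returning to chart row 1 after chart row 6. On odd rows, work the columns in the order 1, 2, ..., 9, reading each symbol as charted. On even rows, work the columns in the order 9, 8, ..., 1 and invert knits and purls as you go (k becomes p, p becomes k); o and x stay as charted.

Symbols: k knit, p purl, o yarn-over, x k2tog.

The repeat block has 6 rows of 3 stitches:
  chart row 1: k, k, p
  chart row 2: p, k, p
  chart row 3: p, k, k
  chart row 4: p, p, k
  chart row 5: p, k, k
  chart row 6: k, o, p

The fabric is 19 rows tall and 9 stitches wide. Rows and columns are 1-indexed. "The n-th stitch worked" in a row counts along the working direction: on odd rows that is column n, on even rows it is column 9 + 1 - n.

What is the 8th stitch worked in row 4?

For row 4: chart row = ((4-1) mod 6) + 1 = 4; this is a WS (even) row.
Chart row 4 tiled across columns 1-9: p p k p p k p p k
Wrong side: read the tiled row from column 9 down to 1 and exchange k with p (leave o, x).
Row 4 as worked: p k k p k k p k k
The 8th stitch worked is k.

Stitch:
k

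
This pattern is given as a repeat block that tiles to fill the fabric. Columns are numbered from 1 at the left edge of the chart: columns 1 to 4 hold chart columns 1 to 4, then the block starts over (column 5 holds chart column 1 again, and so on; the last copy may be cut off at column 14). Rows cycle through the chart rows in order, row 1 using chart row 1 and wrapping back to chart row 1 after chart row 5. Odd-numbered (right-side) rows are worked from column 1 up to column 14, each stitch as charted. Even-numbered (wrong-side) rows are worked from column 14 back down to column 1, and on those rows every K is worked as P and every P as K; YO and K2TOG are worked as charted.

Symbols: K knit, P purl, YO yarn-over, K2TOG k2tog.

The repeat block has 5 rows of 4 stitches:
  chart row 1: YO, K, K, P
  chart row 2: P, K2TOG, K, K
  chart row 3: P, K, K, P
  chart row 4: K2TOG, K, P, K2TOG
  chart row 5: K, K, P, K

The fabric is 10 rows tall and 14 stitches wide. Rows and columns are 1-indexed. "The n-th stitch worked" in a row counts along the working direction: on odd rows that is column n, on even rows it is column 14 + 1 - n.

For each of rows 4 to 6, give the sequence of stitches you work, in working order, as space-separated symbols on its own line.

Row 4: chart row 4, WS - tiled (columns 1-14): K2TOG K P K2TOG K2TOG K P K2TOG K2TOG K P K2TOG K2TOG K; work from column 14 back to 1 with K<->P swapped.
Row 5: chart row 5, RS - tile across columns 1-14 and work as-is.
Row 6: chart row 1, WS - tiled (columns 1-14): YO K K P YO K K P YO K K P YO K; work from column 14 back to 1 with K<->P swapped.

Rows as worked:
P K2TOG K2TOG K P K2TOG K2TOG K P K2TOG K2TOG K P K2TOG
K K P K K K P K K K P K K K
P YO K P P YO K P P YO K P P YO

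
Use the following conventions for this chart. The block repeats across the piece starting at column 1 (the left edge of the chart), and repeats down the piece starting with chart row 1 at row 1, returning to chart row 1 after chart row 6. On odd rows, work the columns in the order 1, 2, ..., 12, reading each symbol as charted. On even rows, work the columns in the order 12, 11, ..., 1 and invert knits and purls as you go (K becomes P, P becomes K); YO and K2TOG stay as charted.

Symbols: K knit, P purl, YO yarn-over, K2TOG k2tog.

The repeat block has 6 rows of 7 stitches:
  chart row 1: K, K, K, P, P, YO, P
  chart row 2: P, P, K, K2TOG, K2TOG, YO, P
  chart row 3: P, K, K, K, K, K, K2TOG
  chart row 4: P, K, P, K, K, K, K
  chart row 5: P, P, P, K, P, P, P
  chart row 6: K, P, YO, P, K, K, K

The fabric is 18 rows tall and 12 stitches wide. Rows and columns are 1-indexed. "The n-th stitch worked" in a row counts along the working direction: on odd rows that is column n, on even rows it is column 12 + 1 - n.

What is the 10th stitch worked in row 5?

Row 5: (5-1) mod 6 = 4, so use chart row 5. Odd row -> RS.
Chart row 5 tiled across columns 1-12: P P P K P P P P P P K P
RS row: no reversal, no swap; stitch n worked = column n.
Counting 10 along the worked row gives P.

== STITCH ==
P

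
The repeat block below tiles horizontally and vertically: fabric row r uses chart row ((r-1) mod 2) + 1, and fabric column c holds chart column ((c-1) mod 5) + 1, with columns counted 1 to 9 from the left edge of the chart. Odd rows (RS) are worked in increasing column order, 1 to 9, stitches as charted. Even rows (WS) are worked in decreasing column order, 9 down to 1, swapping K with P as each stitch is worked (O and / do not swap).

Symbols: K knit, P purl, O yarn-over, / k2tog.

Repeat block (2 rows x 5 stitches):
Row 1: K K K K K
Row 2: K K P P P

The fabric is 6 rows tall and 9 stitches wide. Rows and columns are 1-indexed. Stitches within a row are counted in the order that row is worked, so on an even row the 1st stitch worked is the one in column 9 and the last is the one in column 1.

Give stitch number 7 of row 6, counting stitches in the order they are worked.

Stitch:
K

Derivation:
Row 6: (6-1) mod 2 = 1, so use chart row 2. Even row -> WS.
Chart row 2 tiled across columns 1-9: K K P P P K K P P
WS row: flip the tiled sequence (start at column 9) and apply K<->P; O and / stay.
Row 6 as worked: K K P P K K K P P
The 7th stitch worked is K.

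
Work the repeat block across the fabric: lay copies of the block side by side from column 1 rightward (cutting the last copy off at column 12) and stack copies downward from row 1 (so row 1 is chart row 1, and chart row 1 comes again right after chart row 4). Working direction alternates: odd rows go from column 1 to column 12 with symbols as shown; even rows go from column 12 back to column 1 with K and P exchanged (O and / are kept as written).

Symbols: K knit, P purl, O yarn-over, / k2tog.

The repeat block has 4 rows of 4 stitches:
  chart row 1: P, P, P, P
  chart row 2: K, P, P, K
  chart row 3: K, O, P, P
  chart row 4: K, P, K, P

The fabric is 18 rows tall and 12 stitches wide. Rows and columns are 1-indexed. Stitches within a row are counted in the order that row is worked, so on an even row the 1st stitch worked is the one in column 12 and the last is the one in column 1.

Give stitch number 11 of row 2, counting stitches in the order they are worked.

For row 2: chart row = ((2-1) mod 4) + 1 = 2; this is a WS (even) row.
Chart row 2 tiled across columns 1-12: K P P K K P P K K P P K
Wrong side: read the tiled row from column 12 down to 1 and exchange K with P (leave O, /).
Row 2 as worked: P K K P P K K P P K K P
Stitch 11 in working order -> K

Result:
K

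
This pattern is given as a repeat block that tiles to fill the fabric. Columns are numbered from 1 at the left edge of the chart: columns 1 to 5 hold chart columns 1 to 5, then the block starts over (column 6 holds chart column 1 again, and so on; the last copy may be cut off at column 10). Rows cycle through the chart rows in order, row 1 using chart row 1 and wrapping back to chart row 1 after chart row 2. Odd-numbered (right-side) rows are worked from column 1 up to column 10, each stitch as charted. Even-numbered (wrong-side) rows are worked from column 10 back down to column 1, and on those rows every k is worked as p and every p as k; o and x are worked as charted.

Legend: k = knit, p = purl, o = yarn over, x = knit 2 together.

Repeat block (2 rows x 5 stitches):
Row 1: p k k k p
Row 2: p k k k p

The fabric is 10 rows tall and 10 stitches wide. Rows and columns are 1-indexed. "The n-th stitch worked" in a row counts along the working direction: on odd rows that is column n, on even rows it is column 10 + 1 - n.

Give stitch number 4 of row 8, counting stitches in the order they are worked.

Stitch:
p

Derivation:
Row 8: (8-1) mod 2 = 1, so use chart row 2. Even row -> WS.
Chart row 2 tiled across columns 1-10: p k k k p p k k k p
WS row: flip the tiled sequence (start at column 10) and apply k<->p; o and x stay.
Row 8 as worked: k p p p k k p p p k
Counting 4 along the worked row gives p.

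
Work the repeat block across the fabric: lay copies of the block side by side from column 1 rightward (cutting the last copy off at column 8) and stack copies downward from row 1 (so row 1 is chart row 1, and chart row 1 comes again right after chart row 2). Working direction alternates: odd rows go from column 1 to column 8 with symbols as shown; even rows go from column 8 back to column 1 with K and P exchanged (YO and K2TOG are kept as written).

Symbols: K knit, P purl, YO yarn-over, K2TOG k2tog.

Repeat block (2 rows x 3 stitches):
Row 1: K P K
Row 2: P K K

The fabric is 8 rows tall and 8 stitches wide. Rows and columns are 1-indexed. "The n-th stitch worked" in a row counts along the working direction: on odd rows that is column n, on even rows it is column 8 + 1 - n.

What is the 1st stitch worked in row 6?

Row 6: (6-1) mod 2 = 1, so use chart row 2. Even row -> WS.
Chart row 2 tiled across columns 1-8: P K K P K K P K
WS row: flip the tiled sequence (start at column 8) and apply K<->P; YO and K2TOG stay.
Row 6 as worked: P K P P K P P K
The 1st stitch worked is P.

Result:
P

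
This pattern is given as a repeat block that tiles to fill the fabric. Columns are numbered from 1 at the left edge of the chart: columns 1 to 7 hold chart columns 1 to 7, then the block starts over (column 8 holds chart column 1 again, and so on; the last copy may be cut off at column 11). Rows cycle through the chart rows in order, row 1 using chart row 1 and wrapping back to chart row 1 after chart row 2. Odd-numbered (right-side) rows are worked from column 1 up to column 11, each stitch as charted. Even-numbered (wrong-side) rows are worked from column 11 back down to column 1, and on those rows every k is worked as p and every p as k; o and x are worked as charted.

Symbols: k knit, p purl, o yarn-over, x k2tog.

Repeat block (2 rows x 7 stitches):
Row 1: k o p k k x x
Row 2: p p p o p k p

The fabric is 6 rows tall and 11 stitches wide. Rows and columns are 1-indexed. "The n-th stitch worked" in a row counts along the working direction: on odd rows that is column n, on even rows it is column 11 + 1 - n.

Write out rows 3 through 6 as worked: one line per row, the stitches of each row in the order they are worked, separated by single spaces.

Row 3: chart row 1, RS - tile across columns 1-11 and work as-is.
Row 4: chart row 2, WS - tiled (columns 1-11): p p p o p k p p p p o; work from column 11 back to 1 with k<->p swapped.
Row 5: chart row 1, RS - tile across columns 1-11 and work as-is.
Row 6: chart row 2, WS - tiled (columns 1-11): p p p o p k p p p p o; work from column 11 back to 1 with k<->p swapped.

Rows as worked:
k o p k k x x k o p k
o k k k k p k o k k k
k o p k k x x k o p k
o k k k k p k o k k k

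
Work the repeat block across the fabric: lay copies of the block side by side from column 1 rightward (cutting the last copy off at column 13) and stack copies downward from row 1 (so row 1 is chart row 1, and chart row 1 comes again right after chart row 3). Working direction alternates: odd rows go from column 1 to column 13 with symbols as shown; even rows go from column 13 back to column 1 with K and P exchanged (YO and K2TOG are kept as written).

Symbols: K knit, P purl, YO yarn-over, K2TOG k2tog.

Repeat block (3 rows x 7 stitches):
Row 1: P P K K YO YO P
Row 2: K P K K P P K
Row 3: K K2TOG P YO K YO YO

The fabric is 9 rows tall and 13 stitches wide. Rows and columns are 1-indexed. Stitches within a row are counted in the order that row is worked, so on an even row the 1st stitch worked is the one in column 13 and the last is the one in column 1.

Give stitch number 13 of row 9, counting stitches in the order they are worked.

For row 9: chart row = ((9-1) mod 3) + 1 = 3; this is a RS (odd) row.
Chart row 3 tiled across columns 1-13: K K2TOG P YO K YO YO K K2TOG P YO K YO
RS: work column 1 to column 13, symbols as charted — the tiled row is the row as worked.
Stitch 13 in working order -> YO

Result:
YO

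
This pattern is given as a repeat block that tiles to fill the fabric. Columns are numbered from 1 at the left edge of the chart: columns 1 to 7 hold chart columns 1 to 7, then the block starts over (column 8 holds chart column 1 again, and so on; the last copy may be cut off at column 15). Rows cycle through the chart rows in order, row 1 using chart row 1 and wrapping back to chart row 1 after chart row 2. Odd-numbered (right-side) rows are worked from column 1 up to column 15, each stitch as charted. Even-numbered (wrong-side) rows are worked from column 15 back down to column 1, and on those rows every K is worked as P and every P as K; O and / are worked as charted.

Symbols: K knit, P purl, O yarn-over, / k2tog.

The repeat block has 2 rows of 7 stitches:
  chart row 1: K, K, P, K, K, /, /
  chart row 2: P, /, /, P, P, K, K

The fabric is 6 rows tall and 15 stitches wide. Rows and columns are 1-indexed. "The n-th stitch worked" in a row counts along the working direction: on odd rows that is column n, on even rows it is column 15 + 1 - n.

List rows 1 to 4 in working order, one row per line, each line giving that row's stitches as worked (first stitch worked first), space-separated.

== ROWS AS WORKED ==
K K P K K / / K K P K K / / K
K P P K K / / K P P K K / / K
K K P K K / / K K P K K / / K
K P P K K / / K P P K K / / K

Derivation:
Row 1: chart row 1, RS - tile across columns 1-15 and work as-is.
Row 2: chart row 2, WS - tiled (columns 1-15): P / / P P K K P / / P P K K P; work from column 15 back to 1 with K<->P swapped.
Row 3: chart row 1, RS - tile across columns 1-15 and work as-is.
Row 4: chart row 2, WS - tiled (columns 1-15): P / / P P K K P / / P P K K P; work from column 15 back to 1 with K<->P swapped.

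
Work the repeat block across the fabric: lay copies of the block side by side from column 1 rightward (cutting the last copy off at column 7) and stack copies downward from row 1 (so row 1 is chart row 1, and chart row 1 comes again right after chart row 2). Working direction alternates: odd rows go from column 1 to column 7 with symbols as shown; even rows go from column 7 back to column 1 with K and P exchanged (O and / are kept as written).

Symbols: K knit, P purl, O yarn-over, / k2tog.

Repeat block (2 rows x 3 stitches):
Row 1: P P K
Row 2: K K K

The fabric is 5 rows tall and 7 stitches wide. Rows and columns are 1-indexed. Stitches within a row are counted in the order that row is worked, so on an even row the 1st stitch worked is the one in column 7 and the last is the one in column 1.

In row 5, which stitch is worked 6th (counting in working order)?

Row 5: (5-1) mod 2 = 0, so use chart row 1. Odd row -> RS.
Chart row 1 tiled across columns 1-7: P P K P P K P
RS row: no reversal, no swap; stitch n worked = column n.
Counting 6 along the worked row gives K.

Stitch:
K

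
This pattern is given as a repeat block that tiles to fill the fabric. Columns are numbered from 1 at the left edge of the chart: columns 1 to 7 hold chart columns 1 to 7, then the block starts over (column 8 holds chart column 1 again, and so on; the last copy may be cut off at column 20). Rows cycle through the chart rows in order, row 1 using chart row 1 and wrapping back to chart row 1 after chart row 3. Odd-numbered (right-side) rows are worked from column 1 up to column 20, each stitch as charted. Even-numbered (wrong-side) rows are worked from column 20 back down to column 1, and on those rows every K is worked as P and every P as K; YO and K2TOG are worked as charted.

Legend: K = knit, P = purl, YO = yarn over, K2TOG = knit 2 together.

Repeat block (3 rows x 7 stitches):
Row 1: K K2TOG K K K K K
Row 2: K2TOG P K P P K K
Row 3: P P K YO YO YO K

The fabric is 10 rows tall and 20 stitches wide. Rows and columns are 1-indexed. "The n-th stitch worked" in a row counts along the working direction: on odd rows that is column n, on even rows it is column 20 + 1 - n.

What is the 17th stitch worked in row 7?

Result:
K

Derivation:
Row 7 uses chart row ((7-1) mod 3)+1 = 1. Row 7 is odd, so RS.
Chart row 1 tiled across columns 1-20: K K2TOG K K K K K K K2TOG K K K K K K K2TOG K K K K
RS: work column 1 to column 20, symbols as charted — the tiled row is the row as worked.
The 17th stitch worked is K.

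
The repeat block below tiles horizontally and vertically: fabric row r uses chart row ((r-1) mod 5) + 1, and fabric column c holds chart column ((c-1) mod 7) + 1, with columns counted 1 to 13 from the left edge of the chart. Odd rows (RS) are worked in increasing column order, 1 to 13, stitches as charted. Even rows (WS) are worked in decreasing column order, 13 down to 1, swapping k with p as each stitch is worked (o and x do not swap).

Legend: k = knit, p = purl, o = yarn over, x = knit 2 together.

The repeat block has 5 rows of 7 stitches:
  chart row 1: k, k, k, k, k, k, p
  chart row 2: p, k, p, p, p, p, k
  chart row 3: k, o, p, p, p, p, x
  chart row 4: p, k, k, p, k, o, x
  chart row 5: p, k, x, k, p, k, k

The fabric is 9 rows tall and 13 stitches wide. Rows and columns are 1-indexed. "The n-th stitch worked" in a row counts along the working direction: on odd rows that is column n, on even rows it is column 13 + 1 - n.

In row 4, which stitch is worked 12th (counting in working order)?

Result:
p

Derivation:
Row 4 uses chart row ((4-1) mod 5)+1 = 4. Row 4 is even, so WS.
Chart row 4 tiled across columns 1-13: p k k p k o x p k k p k o
WS row: flip the tiled sequence (start at column 13) and apply k<->p; o and x stay.
Row 4 as worked: o p k p p k x o p k p p k
Stitch 12 in working order -> p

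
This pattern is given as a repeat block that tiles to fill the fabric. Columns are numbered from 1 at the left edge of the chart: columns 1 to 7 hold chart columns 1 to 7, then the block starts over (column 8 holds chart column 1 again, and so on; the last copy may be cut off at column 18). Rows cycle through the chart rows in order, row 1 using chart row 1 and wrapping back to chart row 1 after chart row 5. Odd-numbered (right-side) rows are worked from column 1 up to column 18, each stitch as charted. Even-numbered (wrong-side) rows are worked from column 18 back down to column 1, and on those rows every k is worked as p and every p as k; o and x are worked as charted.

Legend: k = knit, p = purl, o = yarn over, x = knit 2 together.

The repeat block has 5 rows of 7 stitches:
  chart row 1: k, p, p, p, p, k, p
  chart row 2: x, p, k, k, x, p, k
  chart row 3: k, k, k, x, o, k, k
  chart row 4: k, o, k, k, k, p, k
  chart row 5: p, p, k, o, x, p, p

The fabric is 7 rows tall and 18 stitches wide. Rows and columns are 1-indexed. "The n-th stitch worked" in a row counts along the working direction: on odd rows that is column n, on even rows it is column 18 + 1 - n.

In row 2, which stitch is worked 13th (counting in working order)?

== STITCH ==
k

Derivation:
For row 2: chart row = ((2-1) mod 5) + 1 = 2; this is a WS (even) row.
Chart row 2 tiled across columns 1-18: x p k k x p k x p k k x p k x p k k
Wrong side: read the tiled row from column 18 down to 1 and exchange k with p (leave o, x).
Row 2 as worked: p p k x p k x p p k x p k x p p k x
Counting 13 along the worked row gives k.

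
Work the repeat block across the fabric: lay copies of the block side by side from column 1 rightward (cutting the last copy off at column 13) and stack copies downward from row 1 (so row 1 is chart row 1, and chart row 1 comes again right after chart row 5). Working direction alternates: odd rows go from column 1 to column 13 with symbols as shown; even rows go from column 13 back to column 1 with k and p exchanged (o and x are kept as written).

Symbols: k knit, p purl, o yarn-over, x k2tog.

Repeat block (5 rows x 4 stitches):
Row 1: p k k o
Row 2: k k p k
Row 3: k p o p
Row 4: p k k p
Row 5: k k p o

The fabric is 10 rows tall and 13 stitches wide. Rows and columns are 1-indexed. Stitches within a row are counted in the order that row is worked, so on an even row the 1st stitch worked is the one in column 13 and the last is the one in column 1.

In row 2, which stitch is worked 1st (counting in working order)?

For row 2: chart row = ((2-1) mod 5) + 1 = 2; this is a WS (even) row.
Chart row 2 tiled across columns 1-13: k k p k k k p k k k p k k
WS: work from column 13 back to column 1 (reverse the tiled row), swapping k<->p (o and x unchanged).
Row 2 as worked: p p k p p p k p p p k p p
The 1st stitch worked is p.

Result:
p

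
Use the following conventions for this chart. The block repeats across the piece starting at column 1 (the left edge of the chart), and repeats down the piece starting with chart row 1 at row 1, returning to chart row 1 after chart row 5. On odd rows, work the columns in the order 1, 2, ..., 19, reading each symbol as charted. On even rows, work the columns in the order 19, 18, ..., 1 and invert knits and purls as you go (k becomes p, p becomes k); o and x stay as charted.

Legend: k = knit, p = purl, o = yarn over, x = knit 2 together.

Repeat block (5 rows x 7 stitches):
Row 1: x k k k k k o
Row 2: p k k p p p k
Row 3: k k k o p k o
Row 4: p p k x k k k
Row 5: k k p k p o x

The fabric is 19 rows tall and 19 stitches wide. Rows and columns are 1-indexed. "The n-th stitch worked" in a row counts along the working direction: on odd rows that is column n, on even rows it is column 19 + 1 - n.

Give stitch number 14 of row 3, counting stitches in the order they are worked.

Row 3 uses chart row ((3-1) mod 5)+1 = 3. Row 3 is odd, so RS.
Chart row 3 tiled across columns 1-19: k k k o p k o k k k o p k o k k k o p
RS row: no reversal, no swap; stitch n worked = column n.
Counting 14 along the worked row gives o.

Stitch:
o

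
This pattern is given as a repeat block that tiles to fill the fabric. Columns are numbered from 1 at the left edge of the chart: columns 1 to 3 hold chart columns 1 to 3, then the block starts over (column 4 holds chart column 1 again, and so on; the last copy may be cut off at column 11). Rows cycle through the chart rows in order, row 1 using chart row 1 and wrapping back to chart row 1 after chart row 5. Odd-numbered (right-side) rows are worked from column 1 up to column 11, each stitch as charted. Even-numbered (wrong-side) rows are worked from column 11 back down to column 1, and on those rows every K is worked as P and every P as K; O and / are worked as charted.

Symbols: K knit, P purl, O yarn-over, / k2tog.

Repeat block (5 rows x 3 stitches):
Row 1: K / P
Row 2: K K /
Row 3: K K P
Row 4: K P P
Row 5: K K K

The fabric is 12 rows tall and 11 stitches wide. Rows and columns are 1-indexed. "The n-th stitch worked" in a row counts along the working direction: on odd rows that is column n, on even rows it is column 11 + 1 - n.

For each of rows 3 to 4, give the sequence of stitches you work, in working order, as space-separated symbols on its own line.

Rows as worked:
K K P K K P K K P K K
K P K K P K K P K K P

Derivation:
Row 3: chart row 3, RS - tile across columns 1-11 and work as-is.
Row 4: chart row 4, WS - tiled (columns 1-11): K P P K P P K P P K P; work from column 11 back to 1 with K<->P swapped.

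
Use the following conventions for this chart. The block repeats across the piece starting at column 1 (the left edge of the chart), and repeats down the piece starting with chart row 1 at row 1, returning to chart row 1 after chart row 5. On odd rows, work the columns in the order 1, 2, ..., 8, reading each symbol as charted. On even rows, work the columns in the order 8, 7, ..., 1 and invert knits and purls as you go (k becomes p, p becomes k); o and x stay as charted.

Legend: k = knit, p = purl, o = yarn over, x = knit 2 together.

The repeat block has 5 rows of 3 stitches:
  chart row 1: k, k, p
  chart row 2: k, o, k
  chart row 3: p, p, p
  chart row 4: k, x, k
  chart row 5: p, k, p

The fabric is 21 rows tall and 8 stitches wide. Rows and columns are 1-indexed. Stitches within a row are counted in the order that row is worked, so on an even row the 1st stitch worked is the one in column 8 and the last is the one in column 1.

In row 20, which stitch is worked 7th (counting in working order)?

== STITCH ==
p

Derivation:
Row 20: (20-1) mod 5 = 4, so use chart row 5. Even row -> WS.
Chart row 5 tiled across columns 1-8: p k p p k p p k
WS row: flip the tiled sequence (start at column 8) and apply k<->p; o and x stay.
Row 20 as worked: p k k p k k p k
The 7th stitch worked is p.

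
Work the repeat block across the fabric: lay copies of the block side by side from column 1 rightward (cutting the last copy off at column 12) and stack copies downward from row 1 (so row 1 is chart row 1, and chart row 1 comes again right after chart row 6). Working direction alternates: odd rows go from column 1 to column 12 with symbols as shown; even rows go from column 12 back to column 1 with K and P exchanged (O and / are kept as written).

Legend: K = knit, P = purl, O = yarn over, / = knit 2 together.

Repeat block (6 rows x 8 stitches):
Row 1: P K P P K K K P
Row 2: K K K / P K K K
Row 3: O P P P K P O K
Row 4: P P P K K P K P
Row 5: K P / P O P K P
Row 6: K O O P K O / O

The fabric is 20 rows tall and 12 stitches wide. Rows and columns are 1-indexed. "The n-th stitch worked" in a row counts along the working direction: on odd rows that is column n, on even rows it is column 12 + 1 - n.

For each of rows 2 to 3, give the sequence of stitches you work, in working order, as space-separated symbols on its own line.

Row 2: chart row 2, WS - tiled (columns 1-12): K K K / P K K K K K K /; work from column 12 back to 1 with K<->P swapped.
Row 3: chart row 3, RS - tile across columns 1-12 and work as-is.

== ROWS AS WORKED ==
/ P P P P P P K / P P P
O P P P K P O K O P P P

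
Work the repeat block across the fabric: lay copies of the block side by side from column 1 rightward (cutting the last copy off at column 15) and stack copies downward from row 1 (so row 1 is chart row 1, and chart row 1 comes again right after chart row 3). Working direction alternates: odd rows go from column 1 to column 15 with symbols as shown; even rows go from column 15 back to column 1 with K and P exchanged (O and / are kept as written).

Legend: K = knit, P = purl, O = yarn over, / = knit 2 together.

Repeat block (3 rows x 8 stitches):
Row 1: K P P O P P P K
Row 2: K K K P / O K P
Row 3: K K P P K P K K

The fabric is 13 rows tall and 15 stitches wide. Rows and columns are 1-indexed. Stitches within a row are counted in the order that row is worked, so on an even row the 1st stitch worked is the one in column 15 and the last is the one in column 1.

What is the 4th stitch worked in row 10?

Result:
O

Derivation:
For row 10: chart row = ((10-1) mod 3) + 1 = 1; this is a WS (even) row.
Chart row 1 tiled across columns 1-15: K P P O P P P K K P P O P P P
Wrong side: read the tiled row from column 15 down to 1 and exchange K with P (leave O, /).
Row 10 as worked: K K K O K K P P K K K O K K P
Counting 4 along the worked row gives O.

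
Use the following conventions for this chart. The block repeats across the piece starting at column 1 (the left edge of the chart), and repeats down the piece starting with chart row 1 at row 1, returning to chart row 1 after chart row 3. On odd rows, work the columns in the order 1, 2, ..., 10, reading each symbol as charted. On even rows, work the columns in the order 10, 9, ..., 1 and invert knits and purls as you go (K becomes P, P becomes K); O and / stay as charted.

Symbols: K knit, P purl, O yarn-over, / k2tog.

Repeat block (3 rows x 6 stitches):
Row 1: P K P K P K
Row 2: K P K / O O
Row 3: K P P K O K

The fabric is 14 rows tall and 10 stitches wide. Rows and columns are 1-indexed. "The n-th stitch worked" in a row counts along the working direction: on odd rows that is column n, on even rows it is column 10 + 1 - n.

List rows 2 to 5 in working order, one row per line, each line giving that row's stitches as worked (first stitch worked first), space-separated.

Result:
/ P K P O O / P K P
K P P K O K K P P K
P K P K P K P K P K
K P K / O O K P K /

Derivation:
Row 2: chart row 2, WS - tiled (columns 1-10): K P K / O O K P K /; work from column 10 back to 1 with K<->P swapped.
Row 3: chart row 3, RS - tile across columns 1-10 and work as-is.
Row 4: chart row 1, WS - tiled (columns 1-10): P K P K P K P K P K; work from column 10 back to 1 with K<->P swapped.
Row 5: chart row 2, RS - tile across columns 1-10 and work as-is.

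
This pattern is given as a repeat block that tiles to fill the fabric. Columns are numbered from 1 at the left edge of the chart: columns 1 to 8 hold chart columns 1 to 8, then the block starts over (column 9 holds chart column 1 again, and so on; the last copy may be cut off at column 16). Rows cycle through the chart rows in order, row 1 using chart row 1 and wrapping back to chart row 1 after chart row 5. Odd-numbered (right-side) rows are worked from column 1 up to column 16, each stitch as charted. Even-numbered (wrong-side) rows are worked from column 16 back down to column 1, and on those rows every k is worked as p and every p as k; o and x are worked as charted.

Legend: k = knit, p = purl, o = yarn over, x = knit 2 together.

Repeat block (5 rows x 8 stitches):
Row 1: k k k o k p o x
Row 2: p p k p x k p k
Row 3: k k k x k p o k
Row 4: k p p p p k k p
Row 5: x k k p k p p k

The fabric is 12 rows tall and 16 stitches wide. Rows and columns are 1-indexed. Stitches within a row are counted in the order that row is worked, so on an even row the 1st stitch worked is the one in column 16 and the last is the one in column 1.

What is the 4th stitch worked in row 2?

For row 2: chart row = ((2-1) mod 5) + 1 = 2; this is a WS (even) row.
Chart row 2 tiled across columns 1-16: p p k p x k p k p p k p x k p k
WS row: flip the tiled sequence (start at column 16) and apply k<->p; o and x stay.
Row 2 as worked: p k p x k p k k p k p x k p k k
The 4th stitch worked is x.

Result:
x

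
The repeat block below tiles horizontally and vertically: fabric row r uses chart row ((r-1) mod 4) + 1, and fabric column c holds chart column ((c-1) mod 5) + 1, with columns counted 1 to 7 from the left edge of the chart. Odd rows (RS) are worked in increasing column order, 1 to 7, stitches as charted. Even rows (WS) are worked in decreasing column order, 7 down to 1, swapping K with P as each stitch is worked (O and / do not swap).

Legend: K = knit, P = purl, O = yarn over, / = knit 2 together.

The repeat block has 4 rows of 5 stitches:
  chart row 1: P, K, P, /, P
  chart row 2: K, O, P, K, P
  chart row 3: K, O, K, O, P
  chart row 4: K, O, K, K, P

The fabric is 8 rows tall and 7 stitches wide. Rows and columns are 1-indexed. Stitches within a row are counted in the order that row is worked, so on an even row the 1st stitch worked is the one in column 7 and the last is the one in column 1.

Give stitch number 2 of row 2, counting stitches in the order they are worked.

Result:
P

Derivation:
Row 2 uses chart row ((2-1) mod 4)+1 = 2. Row 2 is even, so WS.
Chart row 2 tiled across columns 1-7: K O P K P K O
WS: work from column 7 back to column 1 (reverse the tiled row), swapping K<->P (O and / unchanged).
Row 2 as worked: O P K P K O P
The 2nd stitch worked is P.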